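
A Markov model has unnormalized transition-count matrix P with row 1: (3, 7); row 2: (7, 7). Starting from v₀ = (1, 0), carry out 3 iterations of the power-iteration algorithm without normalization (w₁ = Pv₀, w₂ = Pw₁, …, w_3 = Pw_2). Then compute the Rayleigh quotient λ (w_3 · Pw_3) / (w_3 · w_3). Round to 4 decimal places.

12.2791

w1 = Pv₀ = (3·1 + 7·0; 7·1 + 7·0) = (3, 7)
w2 = Pw1 = (3·3 + 7·7; 7·3 + 7·7) = (58, 70)
w3 = Pw2 = (664, 896)
Pw3 = (8264, 10920)
w3·Pw3 = 664·8264 + 896·10920 = 15271616; w3·w3 = 664·664 + 896·896 = 1243712
λ ≈ 15271616/1243712 = 12.2791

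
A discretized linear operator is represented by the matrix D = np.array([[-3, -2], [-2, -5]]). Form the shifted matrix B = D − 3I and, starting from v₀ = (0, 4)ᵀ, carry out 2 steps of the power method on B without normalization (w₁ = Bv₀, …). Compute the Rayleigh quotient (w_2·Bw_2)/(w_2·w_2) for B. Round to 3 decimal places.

B = D − 3I has rows (-6, -2); (-2, -8)
w1 = Bv₀ = ((-6)·0 + (-2)·4; (-2)·0 + (-8)·4) = (-8, -32)
w2 = Bw1 = ((-6)·(-8) + (-2)·(-32); (-2)·(-8) + (-8)·(-32)) = (112, 272)
Bw2 = (-1216, -2400)
w2·Bw2 = -788992; w2·w2 = 86528; μ ≈ -788992/86528 = -9.118

μ ≈ -9.118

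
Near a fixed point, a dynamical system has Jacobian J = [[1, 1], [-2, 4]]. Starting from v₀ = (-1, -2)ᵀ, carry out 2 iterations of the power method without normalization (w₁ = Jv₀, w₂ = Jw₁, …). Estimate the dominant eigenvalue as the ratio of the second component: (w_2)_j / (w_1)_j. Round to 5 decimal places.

λ ≈ 3.00000

w1 = Jv₀ = (-3, -6)
w2 = Jw1 = (-9, -18)
Ratio at component: -18 / -6 = 3.00000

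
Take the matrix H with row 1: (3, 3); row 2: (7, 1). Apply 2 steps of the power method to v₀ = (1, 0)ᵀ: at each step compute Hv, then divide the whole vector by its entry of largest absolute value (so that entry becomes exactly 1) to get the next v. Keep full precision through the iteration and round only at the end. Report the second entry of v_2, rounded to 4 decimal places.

Hv0 = (3.00000, 7.00000); divide by 7.00000 → v1 = (0.42857, 1.00000)
Hv1 = (4.28571, 4.00000); divide by 4.28571 → v2 = (1.00000, 0.93333)
Requested entry of v2: 28/30 = 0.9333

0.9333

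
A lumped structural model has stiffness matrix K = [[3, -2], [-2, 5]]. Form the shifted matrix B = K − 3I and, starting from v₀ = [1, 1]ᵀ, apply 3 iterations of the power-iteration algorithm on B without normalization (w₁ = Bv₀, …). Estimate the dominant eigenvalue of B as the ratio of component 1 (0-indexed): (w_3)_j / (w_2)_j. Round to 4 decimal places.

μ ≈ 2.0000

B = K − 3I has rows (0, -2); (-2, 2)
w1 = Bv₀ = (0·1 + (-2)·1; (-2)·1 + 2·1) = (-2, 0)
w2 = Bw1 = (0·(-2) + (-2)·0; (-2)·(-2) + 2·0) = (0, 4)
w3 = Bw2 = (-8, 8)
Ratio: 8/4 = 2.0000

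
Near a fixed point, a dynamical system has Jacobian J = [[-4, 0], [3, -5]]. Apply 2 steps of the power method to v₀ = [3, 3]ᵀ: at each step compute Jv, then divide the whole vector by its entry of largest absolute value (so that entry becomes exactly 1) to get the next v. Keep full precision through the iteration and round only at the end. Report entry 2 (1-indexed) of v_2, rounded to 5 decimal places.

Jv0 = (-12.000000, -6.000000); divide by -12.000000 → v1 = (1.000000, 0.500000)
Jv1 = (-4.000000, 0.500000); divide by -4.000000 → v2 = (1.000000, -0.125000)
Requested entry of v2: -6/48 = -0.12500

-0.12500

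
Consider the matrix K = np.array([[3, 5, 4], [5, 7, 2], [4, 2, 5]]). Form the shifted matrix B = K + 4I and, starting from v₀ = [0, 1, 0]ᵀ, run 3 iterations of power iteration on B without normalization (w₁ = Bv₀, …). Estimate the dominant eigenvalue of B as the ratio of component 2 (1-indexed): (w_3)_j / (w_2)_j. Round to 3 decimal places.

B = K + 4I has rows (7, 5, 4); (5, 11, 2); (4, 2, 9)
w1 = Bv₀ = (7·0 + 5·1 + 4·0; 5·0 + 11·1 + 2·0; 4·0 + 2·1 + 9·0) = (5, 11, 2)
w2 = Bw1 = (7·5 + 5·11 + 4·2; 5·5 + 11·11 + 2·2; 4·5 + 2·11 + 9·2) = (98, 150, 60)
w3 = Bw2 = (1676, 2260, 1232)
Ratio: 2260/150 = 15.067

μ ≈ 15.067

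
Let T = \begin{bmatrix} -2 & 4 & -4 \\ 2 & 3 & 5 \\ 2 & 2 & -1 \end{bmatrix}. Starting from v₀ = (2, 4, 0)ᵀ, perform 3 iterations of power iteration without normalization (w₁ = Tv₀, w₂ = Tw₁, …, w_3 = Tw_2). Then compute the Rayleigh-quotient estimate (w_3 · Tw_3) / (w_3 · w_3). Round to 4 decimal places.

w1 = Tv₀ = ((-2)·2 + 4·4 + (-4)·0; 2·2 + 3·4 + 5·0; 2·2 + 2·4 + (-1)·0) = (12, 16, 12)
w2 = Tw1 = ((-2)·12 + 4·16 + (-4)·12; 2·12 + 3·16 + 5·12; 2·12 + 2·16 + (-1)·12) = (-8, 132, 44)
w3 = Tw2 = (368, 600, 204)
Tw3 = (848, 3556, 1732)
w3·Tw3 = 368·848 + 600·3556 + 204·1732 = 2798992; w3·w3 = 368·368 + 600·600 + 204·204 = 537040
λ ≈ 2798992/537040 = 5.2119

5.2119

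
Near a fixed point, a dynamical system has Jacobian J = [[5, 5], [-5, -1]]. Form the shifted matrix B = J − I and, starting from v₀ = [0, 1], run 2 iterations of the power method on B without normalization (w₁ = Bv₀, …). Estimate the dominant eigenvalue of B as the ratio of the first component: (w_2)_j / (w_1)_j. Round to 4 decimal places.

μ ≈ 2.0000

B = J − I has rows (4, 5); (-5, -2)
w1 = Bv₀ = (4·0 + 5·1; (-5)·0 + (-2)·1) = (5, -2)
w2 = Bw1 = (4·5 + 5·(-2); (-5)·5 + (-2)·(-2)) = (10, -21)
Ratio: 10/5 = 2.0000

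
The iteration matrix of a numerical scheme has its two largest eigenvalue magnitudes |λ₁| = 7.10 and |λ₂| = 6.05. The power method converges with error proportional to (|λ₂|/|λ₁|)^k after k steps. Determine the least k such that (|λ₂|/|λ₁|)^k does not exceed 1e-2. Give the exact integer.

29

|λ₂/λ₁| = 6.05/7.10 = 0.85211
Need k ≥ ln(1e-2) / ln(0.85211) = -4.6052 / -0.1600 ≈ 28.776
Smallest integer k satisfying the bound: 29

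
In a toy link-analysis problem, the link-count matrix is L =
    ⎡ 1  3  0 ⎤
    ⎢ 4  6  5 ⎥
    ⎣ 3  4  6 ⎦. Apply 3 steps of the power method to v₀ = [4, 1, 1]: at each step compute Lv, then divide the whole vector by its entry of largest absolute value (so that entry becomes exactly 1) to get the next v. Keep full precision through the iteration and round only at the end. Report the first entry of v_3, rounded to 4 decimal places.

Lv0 = (7.00000, 27.00000, 22.00000); divide by 27.00000 → v1 = (0.25926, 1.00000, 0.81481)
Lv1 = (3.25926, 11.11111, 9.66667); divide by 11.11111 → v2 = (0.29333, 1.00000, 0.87000)
Lv2 = (3.29333, 11.52333, 10.10000); divide by 11.52333 → v3 = (0.28580, 1.00000, 0.87648)
Requested entry of v3: 988/3457 = 0.2858

0.2858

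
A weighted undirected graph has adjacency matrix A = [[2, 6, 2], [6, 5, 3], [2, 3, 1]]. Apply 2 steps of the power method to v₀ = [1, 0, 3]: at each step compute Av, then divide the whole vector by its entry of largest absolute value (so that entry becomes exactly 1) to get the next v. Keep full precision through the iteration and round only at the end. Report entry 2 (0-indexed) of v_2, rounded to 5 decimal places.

0.47826

Av0 = (8.000000, 15.000000, 5.000000); divide by 15.000000 → v1 = (0.533333, 1.000000, 0.333333)
Av1 = (7.733333, 9.200000, 4.400000); divide by 9.200000 → v2 = (0.840580, 1.000000, 0.478261)
Requested entry of v2: 66/138 = 0.47826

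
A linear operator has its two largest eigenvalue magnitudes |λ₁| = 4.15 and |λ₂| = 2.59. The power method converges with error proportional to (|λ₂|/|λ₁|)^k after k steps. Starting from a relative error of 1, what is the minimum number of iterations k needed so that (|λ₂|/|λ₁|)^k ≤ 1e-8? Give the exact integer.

40

|λ₂/λ₁| = 2.59/4.15 = 0.62410
Need k ≥ ln(1e-8) / ln(0.62410) = -18.4207 / -0.4715 ≈ 39.072
Smallest integer k satisfying the bound: 40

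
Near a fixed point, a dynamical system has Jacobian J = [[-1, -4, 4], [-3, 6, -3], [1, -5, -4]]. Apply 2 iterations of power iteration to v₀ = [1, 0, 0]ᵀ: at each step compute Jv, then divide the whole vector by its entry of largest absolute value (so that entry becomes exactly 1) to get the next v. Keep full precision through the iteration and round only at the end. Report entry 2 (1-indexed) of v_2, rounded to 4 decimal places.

Jv0 = (-1.00000, -3.00000, 1.00000); divide by -3.00000 → v1 = (0.33333, 1.00000, -0.33333)
Jv1 = (-5.66667, 6.00000, -3.33333); divide by 6.00000 → v2 = (-0.94444, 1.00000, -0.55556)
Requested entry of v2: -18/-18 = 1.0000

1.0000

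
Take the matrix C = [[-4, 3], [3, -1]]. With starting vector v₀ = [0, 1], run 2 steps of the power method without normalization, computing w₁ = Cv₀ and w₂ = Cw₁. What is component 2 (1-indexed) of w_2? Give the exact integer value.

w1 = Cv₀ = ((-4)·0 + 3·1; 3·0 + (-1)·1) = (3, -1)
w2 = Cw1 = ((-4)·3 + 3·(-1); 3·3 + (-1)·(-1)) = (-15, 10)
The requested component of w2 is 10.

10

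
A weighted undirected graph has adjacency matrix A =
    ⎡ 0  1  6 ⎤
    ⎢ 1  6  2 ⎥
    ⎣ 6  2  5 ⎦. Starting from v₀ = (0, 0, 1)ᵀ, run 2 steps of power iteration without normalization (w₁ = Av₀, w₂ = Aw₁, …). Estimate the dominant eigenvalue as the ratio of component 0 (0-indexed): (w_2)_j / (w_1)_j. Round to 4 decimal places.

w1 = Av₀ = (0·0 + 1·0 + 6·1; 1·0 + 6·0 + 2·1; 6·0 + 2·0 + 5·1) = (6, 2, 5)
w2 = Aw1 = (0·6 + 1·2 + 6·5; 1·6 + 6·2 + 2·5; 6·6 + 2·2 + 5·5) = (32, 28, 65)
Ratio at component: 32 / 6 = 5.3333

5.3333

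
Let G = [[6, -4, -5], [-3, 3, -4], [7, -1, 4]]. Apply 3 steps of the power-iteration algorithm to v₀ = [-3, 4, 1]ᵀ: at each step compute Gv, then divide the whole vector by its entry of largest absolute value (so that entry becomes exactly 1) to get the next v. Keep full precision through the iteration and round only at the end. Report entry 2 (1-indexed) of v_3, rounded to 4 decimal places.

Gv0 = (-39.00000, 17.00000, -21.00000); divide by -39.00000 → v1 = (1.00000, -0.43590, 0.53846)
Gv1 = (5.05128, -6.46154, 9.58974); divide by 9.58974 → v2 = (0.52674, -0.67380, 1.00000)
Gv2 = (0.85561, -7.60160, 8.36096); divide by 8.36096 → v3 = (0.10233, -0.90918, 1.00000)
Requested entry of v3: 2843/-3127 = -0.9092

-0.9092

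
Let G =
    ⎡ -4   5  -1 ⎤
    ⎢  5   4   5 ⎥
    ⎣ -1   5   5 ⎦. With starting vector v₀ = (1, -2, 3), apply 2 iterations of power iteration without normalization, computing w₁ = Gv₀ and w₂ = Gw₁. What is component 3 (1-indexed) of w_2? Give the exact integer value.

97

w1 = Gv₀ = ((-4)·1 + 5·(-2) + (-1)·3; 5·1 + 4·(-2) + 5·3; (-1)·1 + 5·(-2) + 5·3) = (-17, 12, 4)
w2 = Gw1 = ((-4)·(-17) + 5·12 + (-1)·4; 5·(-17) + 4·12 + 5·4; (-1)·(-17) + 5·12 + 5·4) = (124, -17, 97)
The requested component of w2 is 97.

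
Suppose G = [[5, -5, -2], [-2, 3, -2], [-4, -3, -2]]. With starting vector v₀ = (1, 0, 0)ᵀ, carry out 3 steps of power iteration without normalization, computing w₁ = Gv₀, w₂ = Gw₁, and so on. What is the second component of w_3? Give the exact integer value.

w1 = Gv₀ = (5, -2, -4)
w2 = Gw1 = (43, -8, -6)
w3 = Gw2 = (267, -98, -136)
The requested component of w3 is -98.

-98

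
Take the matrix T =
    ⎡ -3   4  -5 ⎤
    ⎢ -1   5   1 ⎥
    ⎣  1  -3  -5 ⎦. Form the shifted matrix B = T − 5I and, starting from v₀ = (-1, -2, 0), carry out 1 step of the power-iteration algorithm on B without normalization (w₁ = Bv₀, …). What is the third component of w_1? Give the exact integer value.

5

B = T − 5I has rows (-8, 4, -5); (-1, 0, 1); (1, -3, -10)
w1 = Bv₀ = (0, 1, 5)
Requested component of w1: 5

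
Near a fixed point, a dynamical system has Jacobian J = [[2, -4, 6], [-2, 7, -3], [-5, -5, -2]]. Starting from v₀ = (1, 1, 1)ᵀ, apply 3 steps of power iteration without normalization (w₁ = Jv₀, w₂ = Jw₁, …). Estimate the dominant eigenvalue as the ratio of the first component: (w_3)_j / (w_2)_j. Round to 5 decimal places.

w1 = Jv₀ = (4, 2, -12)
w2 = Jw1 = (-72, 42, -6)
w3 = Jw2 = (-348, 456, 162)
Ratio at component: -348 / -72 = 4.83333

λ ≈ 4.83333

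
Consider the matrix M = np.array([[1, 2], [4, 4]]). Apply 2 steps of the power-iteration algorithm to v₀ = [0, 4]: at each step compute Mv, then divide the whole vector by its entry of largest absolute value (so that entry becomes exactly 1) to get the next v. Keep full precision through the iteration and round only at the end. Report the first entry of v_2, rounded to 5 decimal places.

Mv0 = (8.000000, 16.000000); divide by 16.000000 → v1 = (0.500000, 1.000000)
Mv1 = (2.500000, 6.000000); divide by 6.000000 → v2 = (0.416667, 1.000000)
Requested entry of v2: 40/96 = 0.41667

0.41667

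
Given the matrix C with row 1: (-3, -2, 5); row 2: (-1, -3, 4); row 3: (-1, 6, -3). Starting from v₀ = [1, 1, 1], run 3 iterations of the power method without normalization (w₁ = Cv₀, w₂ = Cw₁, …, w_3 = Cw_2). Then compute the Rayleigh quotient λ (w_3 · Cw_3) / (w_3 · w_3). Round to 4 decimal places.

-8.1098

w1 = Cv₀ = ((-3)·1 + (-2)·1 + 5·1; (-1)·1 + (-3)·1 + 4·1; (-1)·1 + 6·1 + (-3)·1) = (0, 0, 2)
w2 = Cw1 = ((-3)·0 + (-2)·0 + 5·2; (-1)·0 + (-3)·0 + 4·2; (-1)·0 + 6·0 + (-3)·2) = (10, 8, -6)
w3 = Cw2 = (-76, -58, 56)
Cw3 = (624, 474, -440)
w3·Cw3 = (-76)·624 + (-58)·474 + 56·(-440) = -99556; w3·w3 = (-76)·(-76) + (-58)·(-58) + 56·56 = 12276
λ ≈ -99556/12276 = -8.1098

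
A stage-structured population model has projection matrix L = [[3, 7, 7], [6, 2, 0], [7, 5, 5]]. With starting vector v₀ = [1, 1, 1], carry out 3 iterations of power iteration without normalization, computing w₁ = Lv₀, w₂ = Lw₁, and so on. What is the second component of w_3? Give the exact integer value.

w1 = Lv₀ = (3·1 + 7·1 + 7·1; 6·1 + 2·1 + 0·1; 7·1 + 5·1 + 5·1) = (17, 8, 17)
w2 = Lw1 = (3·17 + 7·8 + 7·17; 6·17 + 2·8 + 0·17; 7·17 + 5·8 + 5·17) = (226, 118, 244)
w3 = Lw2 = (3212, 1592, 3392)
The requested component of w3 is 1592.

1592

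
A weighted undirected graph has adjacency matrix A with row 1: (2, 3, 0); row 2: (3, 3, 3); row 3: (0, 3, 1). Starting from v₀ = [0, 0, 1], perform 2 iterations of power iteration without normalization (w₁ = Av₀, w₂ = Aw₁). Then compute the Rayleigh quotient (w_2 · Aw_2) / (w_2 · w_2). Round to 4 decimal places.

6.3446

w1 = Av₀ = (0, 3, 1)
w2 = Aw1 = (9, 12, 10)
Aw2 = (54, 93, 46)
w2·Aw2 = 9·54 + 12·93 + 10·46 = 2062; w2·w2 = 9·9 + 12·12 + 10·10 = 325
λ ≈ 2062/325 = 6.3446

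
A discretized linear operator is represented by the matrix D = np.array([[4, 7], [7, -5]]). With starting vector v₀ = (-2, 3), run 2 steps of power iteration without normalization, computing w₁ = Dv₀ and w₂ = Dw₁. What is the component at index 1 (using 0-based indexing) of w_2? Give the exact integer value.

w1 = Dv₀ = (13, -29)
w2 = Dw1 = (-151, 236)
The requested component of w2 is 236.

236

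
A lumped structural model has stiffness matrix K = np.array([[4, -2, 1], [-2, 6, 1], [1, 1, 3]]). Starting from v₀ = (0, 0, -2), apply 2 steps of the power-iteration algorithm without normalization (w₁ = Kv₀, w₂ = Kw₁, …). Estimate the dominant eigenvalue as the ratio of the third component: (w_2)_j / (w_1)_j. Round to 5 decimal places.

λ ≈ 3.66667

w1 = Kv₀ = (4·0 + (-2)·0 + 1·(-2); (-2)·0 + 6·0 + 1·(-2); 1·0 + 1·0 + 3·(-2)) = (-2, -2, -6)
w2 = Kw1 = (4·(-2) + (-2)·(-2) + 1·(-6); (-2)·(-2) + 6·(-2) + 1·(-6); 1·(-2) + 1·(-2) + 3·(-6)) = (-10, -14, -22)
Ratio at component: -22 / -6 = 3.66667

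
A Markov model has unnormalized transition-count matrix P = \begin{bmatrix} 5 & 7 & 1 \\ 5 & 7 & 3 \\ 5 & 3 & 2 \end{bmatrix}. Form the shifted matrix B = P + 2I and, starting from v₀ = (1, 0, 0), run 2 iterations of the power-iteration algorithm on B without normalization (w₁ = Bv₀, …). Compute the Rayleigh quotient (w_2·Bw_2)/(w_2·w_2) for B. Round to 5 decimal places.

15.33516

B = P + 2I has rows (7, 7, 1); (5, 9, 3); (5, 3, 4)
w1 = Bv₀ = (7, 5, 5)
w2 = Bw1 = (89, 95, 70)
Bw2 = (1358, 1510, 1010)
w2·Bw2 = 335012; w2·w2 = 21846; μ ≈ 335012/21846 = 15.33516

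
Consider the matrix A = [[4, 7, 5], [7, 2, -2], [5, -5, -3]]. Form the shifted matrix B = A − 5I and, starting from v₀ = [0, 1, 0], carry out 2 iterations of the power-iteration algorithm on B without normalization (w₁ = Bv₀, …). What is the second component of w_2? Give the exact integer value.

68

B = A − 5I has rows (-1, 7, 5); (7, -3, -2); (5, -5, -8)
w1 = Bv₀ = ((-1)·0 + 7·1 + 5·0; 7·0 + (-3)·1 + (-2)·0; 5·0 + (-5)·1 + (-8)·0) = (7, -3, -5)
w2 = Bw1 = ((-1)·7 + 7·(-3) + 5·(-5); 7·7 + (-3)·(-3) + (-2)·(-5); 5·7 + (-5)·(-3) + (-8)·(-5)) = (-53, 68, 90)
Requested component of w2: 68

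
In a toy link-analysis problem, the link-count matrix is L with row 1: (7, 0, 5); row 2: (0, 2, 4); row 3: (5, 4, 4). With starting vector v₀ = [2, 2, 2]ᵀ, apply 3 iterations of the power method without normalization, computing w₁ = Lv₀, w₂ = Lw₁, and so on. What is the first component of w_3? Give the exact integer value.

3446

w1 = Lv₀ = (7·2 + 0·2 + 5·2; 0·2 + 2·2 + 4·2; 5·2 + 4·2 + 4·2) = (24, 12, 26)
w2 = Lw1 = (7·24 + 0·12 + 5·26; 0·24 + 2·12 + 4·26; 5·24 + 4·12 + 4·26) = (298, 128, 272)
w3 = Lw2 = (3446, 1344, 3090)
The requested component of w3 is 3446.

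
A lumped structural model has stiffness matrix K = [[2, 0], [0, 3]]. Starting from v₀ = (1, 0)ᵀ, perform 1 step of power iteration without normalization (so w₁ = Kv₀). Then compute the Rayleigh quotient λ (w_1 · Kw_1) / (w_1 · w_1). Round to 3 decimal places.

w1 = Kv₀ = (2·1 + 0·0; 0·1 + 3·0) = (2, 0)
Kw1 = (4, 0)
w1·Kw1 = 2·4 + 0·0 = 8; w1·w1 = 2·2 + 0·0 = 4
λ ≈ 8/4 = 2.000

λ ≈ 2.000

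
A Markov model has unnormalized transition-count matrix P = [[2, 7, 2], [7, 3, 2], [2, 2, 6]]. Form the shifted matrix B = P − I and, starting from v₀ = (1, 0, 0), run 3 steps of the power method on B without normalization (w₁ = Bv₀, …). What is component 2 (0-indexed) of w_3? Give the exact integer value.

288

B = P − I has rows (1, 7, 2); (7, 2, 2); (2, 2, 5)
w1 = Bv₀ = (1·1 + 7·0 + 2·0; 7·1 + 2·0 + 2·0; 2·1 + 2·0 + 5·0) = (1, 7, 2)
w2 = Bw1 = (1·1 + 7·7 + 2·2; 7·1 + 2·7 + 2·2; 2·1 + 2·7 + 5·2) = (54, 25, 26)
w3 = Bw2 = (281, 480, 288)
Requested component of w3: 288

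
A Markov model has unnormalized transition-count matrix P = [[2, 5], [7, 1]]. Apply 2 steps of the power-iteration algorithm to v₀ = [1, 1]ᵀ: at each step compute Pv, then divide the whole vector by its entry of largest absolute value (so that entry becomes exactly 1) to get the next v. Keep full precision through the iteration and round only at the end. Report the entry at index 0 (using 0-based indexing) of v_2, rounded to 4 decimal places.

0.9474

Pv0 = (7.00000, 8.00000); divide by 8.00000 → v1 = (0.87500, 1.00000)
Pv1 = (6.75000, 7.12500); divide by 7.12500 → v2 = (0.94737, 1.00000)
Requested entry of v2: 54/57 = 0.9474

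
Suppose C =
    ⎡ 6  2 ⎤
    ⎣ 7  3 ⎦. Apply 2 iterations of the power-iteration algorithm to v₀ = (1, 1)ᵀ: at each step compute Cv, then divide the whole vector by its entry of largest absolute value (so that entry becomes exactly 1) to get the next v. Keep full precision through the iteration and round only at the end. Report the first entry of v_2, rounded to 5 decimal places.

Cv0 = (8.000000, 10.000000); divide by 10.000000 → v1 = (0.800000, 1.000000)
Cv1 = (6.800000, 8.600000); divide by 8.600000 → v2 = (0.790698, 1.000000)
Requested entry of v2: 68/86 = 0.79070

0.79070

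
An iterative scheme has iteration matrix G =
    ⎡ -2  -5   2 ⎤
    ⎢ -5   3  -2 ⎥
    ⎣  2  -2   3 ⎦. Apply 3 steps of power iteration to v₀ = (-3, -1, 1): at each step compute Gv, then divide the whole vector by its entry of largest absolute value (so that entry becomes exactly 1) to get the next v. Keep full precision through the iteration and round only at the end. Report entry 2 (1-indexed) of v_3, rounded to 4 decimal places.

Gv0 = (13.00000, 10.00000, -1.00000); divide by 13.00000 → v1 = (1.00000, 0.76923, -0.07692)
Gv1 = (-6.00000, -2.53846, 0.23077); divide by -6.00000 → v2 = (1.00000, 0.42308, -0.03846)
Gv2 = (-4.19231, -3.65385, 1.03846); divide by -4.19231 → v3 = (1.00000, 0.87156, -0.24771)
Requested entry of v3: 285/327 = 0.8716

0.8716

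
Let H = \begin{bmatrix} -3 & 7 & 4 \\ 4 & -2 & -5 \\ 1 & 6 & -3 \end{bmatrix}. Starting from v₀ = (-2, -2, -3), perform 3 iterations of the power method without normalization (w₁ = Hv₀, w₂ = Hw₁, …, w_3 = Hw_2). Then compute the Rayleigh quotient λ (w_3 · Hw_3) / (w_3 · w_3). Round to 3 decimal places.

w1 = Hv₀ = ((-3)·(-2) + 7·(-2) + 4·(-3); 4·(-2) + (-2)·(-2) + (-5)·(-3); 1·(-2) + 6·(-2) + (-3)·(-3)) = (-20, 11, -5)
w2 = Hw1 = ((-3)·(-20) + 7·11 + 4·(-5); 4·(-20) + (-2)·11 + (-5)·(-5); 1·(-20) + 6·11 + (-3)·(-5)) = (117, -77, 61)
w3 = Hw2 = (-646, 317, -528)
Hw3 = (2045, -578, 2840)
w3·Hw3 = (-646)·2045 + 317·(-578) + (-528)·2840 = -3003816; w3·w3 = (-646)·(-646) + 317·317 + (-528)·(-528) = 796589
λ ≈ -3003816/796589 = -3.771

λ ≈ -3.771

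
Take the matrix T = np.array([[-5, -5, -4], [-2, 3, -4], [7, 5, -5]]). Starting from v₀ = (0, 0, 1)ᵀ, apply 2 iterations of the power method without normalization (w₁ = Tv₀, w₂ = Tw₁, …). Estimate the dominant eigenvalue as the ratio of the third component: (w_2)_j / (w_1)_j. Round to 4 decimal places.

w1 = Tv₀ = ((-5)·0 + (-5)·0 + (-4)·1; (-2)·0 + 3·0 + (-4)·1; 7·0 + 5·0 + (-5)·1) = (-4, -4, -5)
w2 = Tw1 = ((-5)·(-4) + (-5)·(-4) + (-4)·(-5); (-2)·(-4) + 3·(-4) + (-4)·(-5); 7·(-4) + 5·(-4) + (-5)·(-5)) = (60, 16, -23)
Ratio at component: -23 / -5 = 4.6000

λ ≈ 4.6000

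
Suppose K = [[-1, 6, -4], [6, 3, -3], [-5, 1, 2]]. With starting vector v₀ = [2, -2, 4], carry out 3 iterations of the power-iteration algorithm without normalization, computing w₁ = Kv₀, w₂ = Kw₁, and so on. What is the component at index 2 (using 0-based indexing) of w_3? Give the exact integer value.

w1 = Kv₀ = ((-1)·2 + 6·(-2) + (-4)·4; 6·2 + 3·(-2) + (-3)·4; (-5)·2 + 1·(-2) + 2·4) = (-30, -6, -4)
w2 = Kw1 = ((-1)·(-30) + 6·(-6) + (-4)·(-4); 6·(-30) + 3·(-6) + (-3)·(-4); (-5)·(-30) + 1·(-6) + 2·(-4)) = (10, -186, 136)
w3 = Kw2 = (-1670, -906, 36)
The requested component of w3 is 36.

36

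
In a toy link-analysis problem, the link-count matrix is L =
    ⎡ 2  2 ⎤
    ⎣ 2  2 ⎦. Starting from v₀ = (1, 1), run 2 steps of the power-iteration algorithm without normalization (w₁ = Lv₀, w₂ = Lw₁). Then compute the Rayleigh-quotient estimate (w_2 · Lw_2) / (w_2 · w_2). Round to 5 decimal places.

w1 = Lv₀ = (4, 4)
w2 = Lw1 = (16, 16)
Lw2 = (64, 64)
w2·Lw2 = 16·64 + 16·64 = 2048; w2·w2 = 16·16 + 16·16 = 512
λ ≈ 2048/512 = 4.00000

4.00000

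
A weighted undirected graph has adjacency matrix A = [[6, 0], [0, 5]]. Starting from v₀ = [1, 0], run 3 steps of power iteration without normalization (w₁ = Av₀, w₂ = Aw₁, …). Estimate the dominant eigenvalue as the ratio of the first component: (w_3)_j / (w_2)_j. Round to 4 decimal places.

w1 = Av₀ = (6·1 + 0·0; 0·1 + 5·0) = (6, 0)
w2 = Aw1 = (6·6 + 0·0; 0·6 + 5·0) = (36, 0)
w3 = Aw2 = (216, 0)
Ratio at component: 216 / 36 = 6.0000

6.0000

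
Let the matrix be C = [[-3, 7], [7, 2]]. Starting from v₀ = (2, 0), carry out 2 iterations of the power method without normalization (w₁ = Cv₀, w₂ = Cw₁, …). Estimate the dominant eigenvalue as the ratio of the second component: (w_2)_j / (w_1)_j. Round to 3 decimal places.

λ ≈ -1.000

w1 = Cv₀ = ((-3)·2 + 7·0; 7·2 + 2·0) = (-6, 14)
w2 = Cw1 = ((-3)·(-6) + 7·14; 7·(-6) + 2·14) = (116, -14)
Ratio at component: -14 / 14 = -1.000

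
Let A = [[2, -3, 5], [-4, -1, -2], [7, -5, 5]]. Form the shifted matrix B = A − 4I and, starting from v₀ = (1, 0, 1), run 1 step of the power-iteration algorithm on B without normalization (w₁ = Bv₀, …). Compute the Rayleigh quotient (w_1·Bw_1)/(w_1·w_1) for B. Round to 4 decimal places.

5.6514

B = A − 4I has rows (-2, -3, 5); (-4, -5, -2); (7, -5, 1)
w1 = Bv₀ = ((-2)·1 + (-3)·0 + 5·1; (-4)·1 + (-5)·0 + (-2)·1; 7·1 + (-5)·0 + 1·1) = (3, -6, 8)
Bw1 = (52, 2, 59)
w1·Bw1 = 616; w1·w1 = 109; μ ≈ 616/109 = 5.6514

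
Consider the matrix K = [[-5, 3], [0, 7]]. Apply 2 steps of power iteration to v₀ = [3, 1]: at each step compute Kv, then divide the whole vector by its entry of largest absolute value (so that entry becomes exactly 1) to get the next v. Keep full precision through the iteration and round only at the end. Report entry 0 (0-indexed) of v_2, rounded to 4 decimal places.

Kv0 = (-12.00000, 7.00000); divide by -12.00000 → v1 = (1.00000, -0.58333)
Kv1 = (-6.75000, -4.08333); divide by -6.75000 → v2 = (1.00000, 0.60494)
Requested entry of v2: 81/81 = 1.0000

1.0000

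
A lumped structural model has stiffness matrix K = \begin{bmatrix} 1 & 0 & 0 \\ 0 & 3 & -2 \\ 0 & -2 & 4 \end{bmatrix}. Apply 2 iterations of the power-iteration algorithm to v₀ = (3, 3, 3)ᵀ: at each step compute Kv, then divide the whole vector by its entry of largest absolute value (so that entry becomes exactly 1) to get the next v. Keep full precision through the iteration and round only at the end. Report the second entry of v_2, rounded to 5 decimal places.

Kv0 = (3.000000, 3.000000, 6.000000); divide by 6.000000 → v1 = (0.500000, 0.500000, 1.000000)
Kv1 = (0.500000, -0.500000, 3.000000); divide by 3.000000 → v2 = (0.166667, -0.166667, 1.000000)
Requested entry of v2: -3/18 = -0.16667

-0.16667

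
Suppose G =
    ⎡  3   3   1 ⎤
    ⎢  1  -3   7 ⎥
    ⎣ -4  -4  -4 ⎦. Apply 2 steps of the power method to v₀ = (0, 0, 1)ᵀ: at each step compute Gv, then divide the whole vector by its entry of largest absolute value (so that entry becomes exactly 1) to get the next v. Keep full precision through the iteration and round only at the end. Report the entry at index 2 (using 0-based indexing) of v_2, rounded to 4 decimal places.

Gv0 = (1.00000, 7.00000, -4.00000); divide by 7.00000 → v1 = (0.14286, 1.00000, -0.57143)
Gv1 = (2.85714, -6.85714, -2.28571); divide by -6.85714 → v2 = (-0.41667, 1.00000, 0.33333)
Requested entry of v2: -16/-48 = 0.3333

0.3333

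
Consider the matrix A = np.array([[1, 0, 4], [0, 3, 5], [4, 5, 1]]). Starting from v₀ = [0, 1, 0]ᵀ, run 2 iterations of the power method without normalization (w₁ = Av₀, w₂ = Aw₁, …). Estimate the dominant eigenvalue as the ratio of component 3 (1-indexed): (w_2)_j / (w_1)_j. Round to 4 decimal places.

4.0000

w1 = Av₀ = (0, 3, 5)
w2 = Aw1 = (20, 34, 20)
Ratio at component: 20 / 5 = 4.0000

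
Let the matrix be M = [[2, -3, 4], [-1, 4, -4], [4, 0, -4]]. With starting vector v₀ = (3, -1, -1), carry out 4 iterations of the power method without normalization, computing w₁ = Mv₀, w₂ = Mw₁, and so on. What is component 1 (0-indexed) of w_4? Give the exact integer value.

w1 = Mv₀ = (2·3 + (-3)·(-1) + 4·(-1); (-1)·3 + 4·(-1) + (-4)·(-1); 4·3 + 0·(-1) + (-4)·(-1)) = (5, -3, 16)
w2 = Mw1 = (2·5 + (-3)·(-3) + 4·16; (-1)·5 + 4·(-3) + (-4)·16; 4·5 + 0·(-3) + (-4)·16) = (83, -81, -44)
w3 = Mw2 = (233, -231, 508)
w4 = Mw3 = (3191, -3189, -1100)
The requested component of w4 is -3189.

-3189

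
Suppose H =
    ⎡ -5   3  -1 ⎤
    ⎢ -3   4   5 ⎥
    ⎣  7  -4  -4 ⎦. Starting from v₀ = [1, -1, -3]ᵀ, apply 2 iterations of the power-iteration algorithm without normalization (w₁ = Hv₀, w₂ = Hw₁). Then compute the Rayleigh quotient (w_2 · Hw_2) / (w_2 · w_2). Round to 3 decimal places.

w1 = Hv₀ = (-5, -22, 23)
w2 = Hw1 = (-64, 42, -39)
Hw2 = (485, 165, -460)
w2·Hw2 = (-64)·485 + 42·165 + (-39)·(-460) = -6170; w2·w2 = (-64)·(-64) + 42·42 + (-39)·(-39) = 7381
λ ≈ -6170/7381 = -0.836

-0.836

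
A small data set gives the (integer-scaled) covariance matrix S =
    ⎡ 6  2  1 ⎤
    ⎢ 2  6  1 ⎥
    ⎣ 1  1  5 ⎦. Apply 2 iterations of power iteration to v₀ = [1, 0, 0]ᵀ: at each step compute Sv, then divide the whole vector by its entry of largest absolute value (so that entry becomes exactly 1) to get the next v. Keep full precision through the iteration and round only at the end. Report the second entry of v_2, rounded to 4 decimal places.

Sv0 = (6.00000, 2.00000, 1.00000); divide by 6.00000 → v1 = (1.00000, 0.33333, 0.16667)
Sv1 = (6.83333, 4.16667, 2.16667); divide by 6.83333 → v2 = (1.00000, 0.60976, 0.31707)
Requested entry of v2: 25/41 = 0.6098

0.6098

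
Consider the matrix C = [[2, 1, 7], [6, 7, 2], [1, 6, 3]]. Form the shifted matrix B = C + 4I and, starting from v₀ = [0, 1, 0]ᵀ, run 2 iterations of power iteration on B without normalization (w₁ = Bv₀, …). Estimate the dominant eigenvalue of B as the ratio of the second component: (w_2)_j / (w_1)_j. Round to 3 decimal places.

12.636

B = C + 4I has rows (6, 1, 7); (6, 11, 2); (1, 6, 7)
w1 = Bv₀ = (6·0 + 1·1 + 7·0; 6·0 + 11·1 + 2·0; 1·0 + 6·1 + 7·0) = (1, 11, 6)
w2 = Bw1 = (6·1 + 1·11 + 7·6; 6·1 + 11·11 + 2·6; 1·1 + 6·11 + 7·6) = (59, 139, 109)
Ratio: 139/11 = 12.636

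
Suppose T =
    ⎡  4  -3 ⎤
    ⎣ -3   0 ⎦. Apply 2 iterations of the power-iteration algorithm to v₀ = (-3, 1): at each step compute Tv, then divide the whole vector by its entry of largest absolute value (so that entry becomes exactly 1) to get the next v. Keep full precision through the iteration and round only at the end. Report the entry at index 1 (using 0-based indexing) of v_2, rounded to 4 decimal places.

Tv0 = (-15.00000, 9.00000); divide by -15.00000 → v1 = (1.00000, -0.60000)
Tv1 = (5.80000, -3.00000); divide by 5.80000 → v2 = (1.00000, -0.51724)
Requested entry of v2: 45/-87 = -0.5172

-0.5172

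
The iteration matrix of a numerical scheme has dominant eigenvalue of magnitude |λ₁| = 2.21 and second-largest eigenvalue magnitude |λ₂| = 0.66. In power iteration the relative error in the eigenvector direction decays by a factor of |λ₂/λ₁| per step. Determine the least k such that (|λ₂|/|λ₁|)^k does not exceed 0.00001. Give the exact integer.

|λ₂/λ₁| = 0.66/2.21 = 0.29864
Need k ≥ ln(0.00001) / ln(0.29864) = -11.5129 / -1.2085 ≈ 9.527
Smallest integer k satisfying the bound: 10

10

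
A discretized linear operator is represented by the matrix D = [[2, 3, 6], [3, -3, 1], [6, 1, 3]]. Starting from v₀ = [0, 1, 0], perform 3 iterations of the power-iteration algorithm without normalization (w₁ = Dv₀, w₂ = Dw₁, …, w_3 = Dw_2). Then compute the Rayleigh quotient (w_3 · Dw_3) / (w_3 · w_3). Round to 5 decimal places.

w1 = Dv₀ = (2·0 + 3·1 + 6·0; 3·0 + (-3)·1 + 1·0; 6·0 + 1·1 + 3·0) = (3, -3, 1)
w2 = Dw1 = (2·3 + 3·(-3) + 6·1; 3·3 + (-3)·(-3) + 1·1; 6·3 + 1·(-3) + 3·1) = (3, 19, 18)
w3 = Dw2 = (171, -30, 91)
Dw3 = (798, 694, 1269)
w3·Dw3 = 171·798 + (-30)·694 + 91·1269 = 231117; w3·w3 = 171·171 + (-30)·(-30) + 91·91 = 38422
λ ≈ 231117/38422 = 6.01523

λ ≈ 6.01523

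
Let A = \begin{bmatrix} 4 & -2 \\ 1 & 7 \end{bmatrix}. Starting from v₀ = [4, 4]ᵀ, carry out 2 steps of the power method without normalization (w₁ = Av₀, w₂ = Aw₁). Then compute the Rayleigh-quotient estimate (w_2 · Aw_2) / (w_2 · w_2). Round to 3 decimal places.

w1 = Av₀ = (8, 32)
w2 = Aw1 = (-32, 232)
Aw2 = (-592, 1592)
w2·Aw2 = (-32)·(-592) + 232·1592 = 388288; w2·w2 = (-32)·(-32) + 232·232 = 54848
λ ≈ 388288/54848 = 7.079

λ ≈ 7.079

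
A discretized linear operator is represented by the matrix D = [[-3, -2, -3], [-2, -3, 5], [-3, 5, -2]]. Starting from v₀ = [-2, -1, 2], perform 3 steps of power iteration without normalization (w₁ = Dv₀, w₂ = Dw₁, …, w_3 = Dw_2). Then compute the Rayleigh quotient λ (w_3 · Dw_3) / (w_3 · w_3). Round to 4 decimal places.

w1 = Dv₀ = (2, 17, -3)
w2 = Dw1 = (-31, -70, 85)
w3 = Dw2 = (-22, 697, -427)
Dw3 = (-47, -4182, 4405)
w3·Dw3 = (-22)·(-47) + 697·(-4182) + (-427)·4405 = -4794755; w3·w3 = (-22)·(-22) + 697·697 + (-427)·(-427) = 668622
λ ≈ -4794755/668622 = -7.1711

-7.1711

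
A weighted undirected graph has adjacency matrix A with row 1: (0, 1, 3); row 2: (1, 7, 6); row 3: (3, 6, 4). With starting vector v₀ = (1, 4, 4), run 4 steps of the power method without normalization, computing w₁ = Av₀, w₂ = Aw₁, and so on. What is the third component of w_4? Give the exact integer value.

w1 = Av₀ = (0·1 + 1·4 + 3·4; 1·1 + 7·4 + 6·4; 3·1 + 6·4 + 4·4) = (16, 53, 43)
w2 = Aw1 = (0·16 + 1·53 + 3·43; 1·16 + 7·53 + 6·43; 3·16 + 6·53 + 4·43) = (182, 645, 538)
w3 = Aw2 = (2259, 7925, 6568)
w4 = Aw3 = (27629, 97142, 80599)
The requested component of w4 is 80599.

80599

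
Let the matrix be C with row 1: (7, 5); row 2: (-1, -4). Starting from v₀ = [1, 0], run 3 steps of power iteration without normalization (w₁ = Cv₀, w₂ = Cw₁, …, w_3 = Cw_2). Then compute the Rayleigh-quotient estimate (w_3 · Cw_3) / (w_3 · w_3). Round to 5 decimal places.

6.43863

w1 = Cv₀ = (7·1 + 5·0; (-1)·1 + (-4)·0) = (7, -1)
w2 = Cw1 = (7·7 + 5·(-1); (-1)·7 + (-4)·(-1)) = (44, -3)
w3 = Cw2 = (293, -32)
Cw3 = (1891, -165)
w3·Cw3 = 293·1891 + (-32)·(-165) = 559343; w3·w3 = 293·293 + (-32)·(-32) = 86873
λ ≈ 559343/86873 = 6.43863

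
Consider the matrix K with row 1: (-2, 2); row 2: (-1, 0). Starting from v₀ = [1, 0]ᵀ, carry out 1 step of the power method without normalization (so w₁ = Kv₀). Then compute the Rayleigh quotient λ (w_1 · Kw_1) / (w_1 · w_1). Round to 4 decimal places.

-1.2000

w1 = Kv₀ = (-2, -1)
Kw1 = (2, 2)
w1·Kw1 = (-2)·2 + (-1)·2 = -6; w1·w1 = (-2)·(-2) + (-1)·(-1) = 5
λ ≈ -6/5 = -1.2000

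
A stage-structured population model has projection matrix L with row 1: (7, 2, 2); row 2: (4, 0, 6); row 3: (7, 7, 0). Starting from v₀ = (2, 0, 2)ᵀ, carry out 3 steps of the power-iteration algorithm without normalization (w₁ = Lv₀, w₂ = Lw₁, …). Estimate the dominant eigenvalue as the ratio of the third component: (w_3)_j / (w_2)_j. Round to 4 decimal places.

w1 = Lv₀ = (7·2 + 2·0 + 2·2; 4·2 + 0·0 + 6·2; 7·2 + 7·0 + 0·2) = (18, 20, 14)
w2 = Lw1 = (7·18 + 2·20 + 2·14; 4·18 + 0·20 + 6·14; 7·18 + 7·20 + 0·14) = (194, 156, 266)
w3 = Lw2 = (2202, 2372, 2450)
Ratio at component: 2450 / 266 = 9.2105

9.2105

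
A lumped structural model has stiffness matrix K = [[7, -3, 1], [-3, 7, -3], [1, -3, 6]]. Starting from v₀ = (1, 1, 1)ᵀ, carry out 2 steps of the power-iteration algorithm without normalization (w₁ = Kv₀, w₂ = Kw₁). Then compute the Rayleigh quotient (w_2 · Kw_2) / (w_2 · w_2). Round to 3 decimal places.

w1 = Kv₀ = (7·1 + (-3)·1 + 1·1; (-3)·1 + 7·1 + (-3)·1; 1·1 + (-3)·1 + 6·1) = (5, 1, 4)
w2 = Kw1 = (7·5 + (-3)·1 + 1·4; (-3)·5 + 7·1 + (-3)·4; 1·5 + (-3)·1 + 6·4) = (36, -20, 26)
Kw2 = (338, -326, 252)
w2·Kw2 = 36·338 + (-20)·(-326) + 26·252 = 25240; w2·w2 = 36·36 + (-20)·(-20) + 26·26 = 2372
λ ≈ 25240/2372 = 10.641

10.641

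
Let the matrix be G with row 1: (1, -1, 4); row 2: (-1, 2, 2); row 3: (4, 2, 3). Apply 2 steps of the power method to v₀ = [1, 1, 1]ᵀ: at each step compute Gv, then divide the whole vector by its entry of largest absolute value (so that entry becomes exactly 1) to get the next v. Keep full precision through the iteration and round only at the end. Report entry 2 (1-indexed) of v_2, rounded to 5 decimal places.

0.40816

Gv0 = (4.000000, 3.000000, 9.000000); divide by 9.000000 → v1 = (0.444444, 0.333333, 1.000000)
Gv1 = (4.111111, 2.222222, 5.444444); divide by 5.444444 → v2 = (0.755102, 0.408163, 1.000000)
Requested entry of v2: 20/49 = 0.40816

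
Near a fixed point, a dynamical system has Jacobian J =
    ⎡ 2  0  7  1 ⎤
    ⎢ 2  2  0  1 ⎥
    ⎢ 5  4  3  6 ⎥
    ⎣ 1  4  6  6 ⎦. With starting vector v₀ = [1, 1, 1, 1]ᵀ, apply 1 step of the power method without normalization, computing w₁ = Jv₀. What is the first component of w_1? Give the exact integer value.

10

w1 = Jv₀ = (10, 5, 18, 17)
The requested component of w1 is 10.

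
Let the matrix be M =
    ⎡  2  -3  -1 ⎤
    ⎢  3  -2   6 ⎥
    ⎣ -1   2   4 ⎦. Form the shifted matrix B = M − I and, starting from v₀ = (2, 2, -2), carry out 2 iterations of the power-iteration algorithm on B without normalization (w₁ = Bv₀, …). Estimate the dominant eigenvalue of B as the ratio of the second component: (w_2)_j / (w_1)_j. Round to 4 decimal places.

B = M − I has rows (1, -3, -1); (3, -3, 6); (-1, 2, 3)
w1 = Bv₀ = (-2, -12, -4)
w2 = Bw1 = (38, 6, -34)
Ratio: 6/-12 = -0.5000

-0.5000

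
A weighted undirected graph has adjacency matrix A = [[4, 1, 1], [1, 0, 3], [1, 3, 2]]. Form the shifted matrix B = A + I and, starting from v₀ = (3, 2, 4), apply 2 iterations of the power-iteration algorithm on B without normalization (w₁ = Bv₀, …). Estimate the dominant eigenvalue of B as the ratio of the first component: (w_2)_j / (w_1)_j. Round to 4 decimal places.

B = A + I has rows (5, 1, 1); (1, 1, 3); (1, 3, 3)
w1 = Bv₀ = (21, 17, 21)
w2 = Bw1 = (143, 101, 135)
Ratio: 143/21 = 6.8095

μ ≈ 6.8095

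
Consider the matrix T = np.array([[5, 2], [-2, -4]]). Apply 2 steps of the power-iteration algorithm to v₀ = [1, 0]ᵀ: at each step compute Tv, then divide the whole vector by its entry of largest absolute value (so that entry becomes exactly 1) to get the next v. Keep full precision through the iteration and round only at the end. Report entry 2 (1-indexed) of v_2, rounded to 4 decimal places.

Tv0 = (5.00000, -2.00000); divide by 5.00000 → v1 = (1.00000, -0.40000)
Tv1 = (4.20000, -0.40000); divide by 4.20000 → v2 = (1.00000, -0.09524)
Requested entry of v2: -2/21 = -0.0952

-0.0952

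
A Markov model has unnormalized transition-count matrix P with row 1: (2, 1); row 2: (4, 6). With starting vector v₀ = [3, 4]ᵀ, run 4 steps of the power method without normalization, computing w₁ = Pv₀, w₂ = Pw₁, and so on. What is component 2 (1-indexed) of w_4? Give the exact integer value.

12032

w1 = Pv₀ = (10, 36)
w2 = Pw1 = (56, 256)
w3 = Pw2 = (368, 1760)
w4 = Pw3 = (2496, 12032)
The requested component of w4 is 12032.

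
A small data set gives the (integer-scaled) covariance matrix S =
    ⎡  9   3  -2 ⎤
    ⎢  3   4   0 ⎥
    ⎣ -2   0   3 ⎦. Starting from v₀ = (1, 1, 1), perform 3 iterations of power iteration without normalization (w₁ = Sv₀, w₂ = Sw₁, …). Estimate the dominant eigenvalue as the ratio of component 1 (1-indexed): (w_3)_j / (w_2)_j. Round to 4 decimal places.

10.9083

w1 = Sv₀ = (9·1 + 3·1 + (-2)·1; 3·1 + 4·1 + 0·1; (-2)·1 + 0·1 + 3·1) = (10, 7, 1)
w2 = Sw1 = (9·10 + 3·7 + (-2)·1; 3·10 + 4·7 + 0·1; (-2)·10 + 0·7 + 3·1) = (109, 58, -17)
w3 = Sw2 = (1189, 559, -269)
Ratio at component: 1189 / 109 = 10.9083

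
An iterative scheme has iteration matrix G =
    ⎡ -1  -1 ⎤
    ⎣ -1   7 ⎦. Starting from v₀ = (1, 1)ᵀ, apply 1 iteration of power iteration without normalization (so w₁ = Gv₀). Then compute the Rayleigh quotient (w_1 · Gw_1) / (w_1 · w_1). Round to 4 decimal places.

w1 = Gv₀ = ((-1)·1 + (-1)·1; (-1)·1 + 7·1) = (-2, 6)
Gw1 = (-4, 44)
w1·Gw1 = (-2)·(-4) + 6·44 = 272; w1·w1 = (-2)·(-2) + 6·6 = 40
λ ≈ 272/40 = 6.8000

6.8000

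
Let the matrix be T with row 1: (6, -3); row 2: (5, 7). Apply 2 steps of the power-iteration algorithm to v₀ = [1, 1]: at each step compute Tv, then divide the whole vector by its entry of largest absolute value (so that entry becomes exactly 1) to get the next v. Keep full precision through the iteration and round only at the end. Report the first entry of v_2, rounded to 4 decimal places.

Tv0 = (3.00000, 12.00000); divide by 12.00000 → v1 = (0.25000, 1.00000)
Tv1 = (-1.50000, 8.25000); divide by 8.25000 → v2 = (-0.18182, 1.00000)
Requested entry of v2: -18/99 = -0.1818

-0.1818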